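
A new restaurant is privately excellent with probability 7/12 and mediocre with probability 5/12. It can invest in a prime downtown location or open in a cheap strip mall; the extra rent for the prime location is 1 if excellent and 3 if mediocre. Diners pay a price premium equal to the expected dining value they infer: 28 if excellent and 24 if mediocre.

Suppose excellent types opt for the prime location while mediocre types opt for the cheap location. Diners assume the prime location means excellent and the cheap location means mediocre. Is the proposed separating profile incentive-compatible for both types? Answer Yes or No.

Under these beliefs, the prime location earns price premium 28 and the cheap location earns price premium 24.
excellent: the prime location nets 28 − 1 = 27; the cheap location nets 24. excellent prefers the prime location.
mediocre: the prime location nets 28 − 3 = 25; the cheap location nets 24. mediocre would deviate to the prime location.
mediocre has a profitable deviation, so the profile is not an equilibrium.

No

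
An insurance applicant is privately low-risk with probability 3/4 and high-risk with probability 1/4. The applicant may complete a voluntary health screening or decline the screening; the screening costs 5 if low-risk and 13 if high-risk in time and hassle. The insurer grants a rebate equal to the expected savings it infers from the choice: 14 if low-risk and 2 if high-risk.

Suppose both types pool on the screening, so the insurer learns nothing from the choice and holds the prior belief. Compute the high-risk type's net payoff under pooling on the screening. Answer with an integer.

-2

Pooled rebate = 3/4·14 + 1/4·2 = 11.
high-risk pays cost 13 for the screening, so net payoff = 11 − 13 = -2.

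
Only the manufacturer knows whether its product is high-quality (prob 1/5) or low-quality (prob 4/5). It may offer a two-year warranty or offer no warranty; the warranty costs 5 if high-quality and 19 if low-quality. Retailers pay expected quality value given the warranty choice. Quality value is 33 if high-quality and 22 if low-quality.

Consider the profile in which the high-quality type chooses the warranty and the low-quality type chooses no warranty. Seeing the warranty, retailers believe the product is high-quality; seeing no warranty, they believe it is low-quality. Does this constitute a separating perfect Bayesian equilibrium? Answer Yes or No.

Under these beliefs, the warranty earns price 33 and no warranty earns price 22.
high-quality: the warranty nets 33 − 5 = 28; no warranty nets 22. high-quality prefers the warranty.
low-quality: the warranty nets 33 − 19 = 14; no warranty nets 22. low-quality prefers no warranty.
Neither type deviates, so the separating profile is an equilibrium.

Yes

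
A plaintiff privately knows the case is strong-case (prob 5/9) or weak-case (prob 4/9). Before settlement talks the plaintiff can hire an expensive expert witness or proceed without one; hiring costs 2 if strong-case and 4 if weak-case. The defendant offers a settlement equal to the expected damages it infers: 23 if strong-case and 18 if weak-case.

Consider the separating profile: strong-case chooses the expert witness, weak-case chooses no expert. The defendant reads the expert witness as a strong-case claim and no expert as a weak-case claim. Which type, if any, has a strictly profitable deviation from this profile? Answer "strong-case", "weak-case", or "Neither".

weak-case

The expert witness pays 23; no expert pays 18.
strong-case: assigned the expert witness, nets 23 − 2 = 21; deviating to no expert nets 18.
weak-case: assigned no expert, nets 18; deviating to the expert witness nets 23 − 4 = 19.
The weak-case type gains 1 by deviating.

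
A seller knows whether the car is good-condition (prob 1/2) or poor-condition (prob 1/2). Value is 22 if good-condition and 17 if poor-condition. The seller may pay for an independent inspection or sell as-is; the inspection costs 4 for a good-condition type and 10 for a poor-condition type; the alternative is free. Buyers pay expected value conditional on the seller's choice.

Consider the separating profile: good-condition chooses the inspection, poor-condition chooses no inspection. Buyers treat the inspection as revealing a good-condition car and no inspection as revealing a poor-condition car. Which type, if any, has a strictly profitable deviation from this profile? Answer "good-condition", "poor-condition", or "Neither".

The inspection pays 22; no inspection pays 17.
good-condition: assigned the inspection, nets 22 − 4 = 18; deviating to no inspection nets 17.
poor-condition: assigned no inspection, nets 17; deviating to the inspection nets 22 − 10 = 12.
Both types strictly prefer their assigned action; no profitable deviation.

Neither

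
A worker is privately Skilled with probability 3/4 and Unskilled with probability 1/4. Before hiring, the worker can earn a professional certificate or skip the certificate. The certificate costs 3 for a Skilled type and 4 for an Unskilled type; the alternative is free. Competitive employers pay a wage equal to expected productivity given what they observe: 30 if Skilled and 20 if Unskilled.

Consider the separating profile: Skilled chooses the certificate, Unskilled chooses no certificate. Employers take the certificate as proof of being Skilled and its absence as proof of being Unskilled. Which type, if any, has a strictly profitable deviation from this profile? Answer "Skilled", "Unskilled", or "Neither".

Unskilled

The certificate pays 30; no certificate pays 20.
Skilled: assigned the certificate, nets 30 − 3 = 27; deviating to no certificate nets 20.
Unskilled: assigned no certificate, nets 20; deviating to the certificate nets 30 − 4 = 26.
The Unskilled type gains 6 by deviating.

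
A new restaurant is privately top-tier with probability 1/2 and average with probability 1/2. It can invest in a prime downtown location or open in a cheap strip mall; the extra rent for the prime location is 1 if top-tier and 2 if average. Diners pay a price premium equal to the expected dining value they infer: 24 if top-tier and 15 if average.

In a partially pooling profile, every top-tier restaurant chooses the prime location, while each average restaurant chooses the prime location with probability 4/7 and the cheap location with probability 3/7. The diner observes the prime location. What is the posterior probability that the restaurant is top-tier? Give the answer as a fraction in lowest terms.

7/11

P(the prime location) = (1/2)·1 + (1/2)·(4/7) = 11/14.
By Bayes' rule, P(top-tier | the prime location) = (1/2) / (11/14) = 7/11.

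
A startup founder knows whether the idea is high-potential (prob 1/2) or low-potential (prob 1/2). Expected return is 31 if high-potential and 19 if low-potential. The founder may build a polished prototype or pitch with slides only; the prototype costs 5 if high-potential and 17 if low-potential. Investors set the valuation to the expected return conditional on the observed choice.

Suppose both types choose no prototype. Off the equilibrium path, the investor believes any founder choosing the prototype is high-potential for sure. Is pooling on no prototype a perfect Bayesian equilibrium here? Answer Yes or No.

On path, the investor holds the prior and pays 1/2·31 + 1/2·19 = 25. Off path (the prototype), believing high-potential, it pays 31.
high-potential: no prototype nets 25; the prototype nets 31 − 5 = 26. high-potential would deviate.
low-potential: no prototype nets 25; the prototype nets 31 − 17 = 14. low-potential stays.
A type deviates, so pooling fails.

No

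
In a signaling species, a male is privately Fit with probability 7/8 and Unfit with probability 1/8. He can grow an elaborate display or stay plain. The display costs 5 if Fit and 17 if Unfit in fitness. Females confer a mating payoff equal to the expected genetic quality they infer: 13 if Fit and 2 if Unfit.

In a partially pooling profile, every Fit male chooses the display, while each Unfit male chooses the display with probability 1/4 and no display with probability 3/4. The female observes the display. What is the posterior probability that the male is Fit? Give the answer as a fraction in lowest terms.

P(the display) = (7/8)·1 + (1/8)·(1/4) = 29/32.
By Bayes' rule, P(Fit | the display) = (7/8) / (29/32) = 28/29.

28/29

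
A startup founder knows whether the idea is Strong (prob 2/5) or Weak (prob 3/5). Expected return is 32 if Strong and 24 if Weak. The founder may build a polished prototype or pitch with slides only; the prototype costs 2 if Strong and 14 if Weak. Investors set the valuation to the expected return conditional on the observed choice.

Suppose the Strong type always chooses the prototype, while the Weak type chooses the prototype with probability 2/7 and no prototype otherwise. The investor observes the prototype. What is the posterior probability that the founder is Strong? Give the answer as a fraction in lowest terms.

7/10

P(the prototype) = (2/5)·1 + (3/5)·(2/7) = 4/7.
By Bayes' rule, P(Strong | the prototype) = (2/5) / (4/7) = 7/10.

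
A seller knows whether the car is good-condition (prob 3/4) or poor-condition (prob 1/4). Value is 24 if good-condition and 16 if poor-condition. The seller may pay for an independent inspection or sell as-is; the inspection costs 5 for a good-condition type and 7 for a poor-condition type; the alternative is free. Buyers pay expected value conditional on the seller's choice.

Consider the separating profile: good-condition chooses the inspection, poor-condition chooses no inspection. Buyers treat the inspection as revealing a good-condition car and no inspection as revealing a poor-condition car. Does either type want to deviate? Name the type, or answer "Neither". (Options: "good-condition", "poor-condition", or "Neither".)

The inspection pays 24; no inspection pays 16.
good-condition: assigned the inspection, nets 24 − 5 = 19; deviating to no inspection nets 16.
poor-condition: assigned no inspection, nets 16; deviating to the inspection nets 24 − 7 = 17.
The poor-condition type gains 1 by deviating.

poor-condition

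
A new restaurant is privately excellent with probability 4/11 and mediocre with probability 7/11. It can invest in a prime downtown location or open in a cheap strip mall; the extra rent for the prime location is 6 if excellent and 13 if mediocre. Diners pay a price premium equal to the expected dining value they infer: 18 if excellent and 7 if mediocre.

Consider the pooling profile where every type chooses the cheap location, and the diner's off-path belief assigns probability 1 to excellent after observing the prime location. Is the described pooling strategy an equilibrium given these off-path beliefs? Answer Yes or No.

No

On path, the diner holds the prior and pays 4/11·18 + 7/11·7 = 11. Off path (the prime location), believing excellent, it pays 18.
excellent: the cheap location nets 11; the prime location nets 18 − 6 = 12. excellent would deviate.
mediocre: the cheap location nets 11; the prime location nets 18 − 13 = 5. mediocre stays.
A type deviates, so pooling fails.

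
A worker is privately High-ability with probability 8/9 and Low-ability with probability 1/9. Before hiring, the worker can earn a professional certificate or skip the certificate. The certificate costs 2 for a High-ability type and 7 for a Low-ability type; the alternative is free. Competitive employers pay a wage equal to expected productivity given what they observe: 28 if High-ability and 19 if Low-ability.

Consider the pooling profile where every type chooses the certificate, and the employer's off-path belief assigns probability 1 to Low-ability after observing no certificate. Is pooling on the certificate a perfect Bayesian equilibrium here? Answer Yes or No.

On path, the employer holds the prior and pays 8/9·28 + 1/9·19 = 27. Off path (no certificate), believing Low-ability, it pays 19.
High-ability: the certificate nets 27 − 2 = 25; no certificate nets 19. High-ability stays.
Low-ability: the certificate nets 27 − 7 = 20; no certificate nets 19. Low-ability stays.
No type deviates, so pooling is sustained.

Yes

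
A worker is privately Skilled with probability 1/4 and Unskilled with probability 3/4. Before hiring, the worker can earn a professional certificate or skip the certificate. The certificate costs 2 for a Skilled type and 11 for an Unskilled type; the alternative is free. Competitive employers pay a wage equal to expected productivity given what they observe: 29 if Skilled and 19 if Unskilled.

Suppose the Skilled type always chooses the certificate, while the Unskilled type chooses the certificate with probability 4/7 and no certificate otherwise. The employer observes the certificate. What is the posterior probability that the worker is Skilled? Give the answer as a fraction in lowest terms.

P(the certificate) = (1/4)·1 + (3/4)·(4/7) = 19/28.
By Bayes' rule, P(Skilled | the certificate) = (1/4) / (19/28) = 7/19.

7/19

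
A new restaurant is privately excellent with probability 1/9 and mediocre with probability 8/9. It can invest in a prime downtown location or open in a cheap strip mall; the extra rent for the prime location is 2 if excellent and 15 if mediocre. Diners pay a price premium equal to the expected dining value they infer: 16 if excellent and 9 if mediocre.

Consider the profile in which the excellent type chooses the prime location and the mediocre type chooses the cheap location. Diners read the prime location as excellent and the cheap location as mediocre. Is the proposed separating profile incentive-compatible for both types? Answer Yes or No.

Under these beliefs, the prime location earns price premium 16 and the cheap location earns price premium 9.
excellent: the prime location nets 16 − 2 = 14; the cheap location nets 9. excellent prefers the prime location.
mediocre: the prime location nets 16 − 15 = 1; the cheap location nets 9. mediocre prefers the cheap location.
Neither type deviates, so the separating profile is an equilibrium.

Yes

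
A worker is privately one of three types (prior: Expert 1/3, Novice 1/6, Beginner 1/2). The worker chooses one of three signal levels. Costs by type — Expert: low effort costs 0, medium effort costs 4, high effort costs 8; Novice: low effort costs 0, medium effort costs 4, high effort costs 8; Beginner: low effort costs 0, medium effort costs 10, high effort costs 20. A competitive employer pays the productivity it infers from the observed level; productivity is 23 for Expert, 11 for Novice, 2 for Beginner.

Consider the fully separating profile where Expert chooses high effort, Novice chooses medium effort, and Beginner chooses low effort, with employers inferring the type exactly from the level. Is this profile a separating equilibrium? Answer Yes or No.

No

Separating wages: high effort → 23, medium effort → 11, low effort → 2.
Expert (assigned high effort): low effort: 2 − 0 = 2; medium effort: 11 − 4 = 7; high effort: 23 − 8 = 15. Expert stays.
Novice (assigned medium effort): low effort: 2 − 0 = 2; medium effort: 11 − 4 = 7; high effort: 23 − 8 = 15. Novice prefers high effort.
Beginner (assigned low effort): low effort: 2 − 0 = 2; medium effort: 11 − 10 = 1; high effort: 23 − 20 = 3. Beginner prefers high effort.
At least one type deviates; the separating profile fails.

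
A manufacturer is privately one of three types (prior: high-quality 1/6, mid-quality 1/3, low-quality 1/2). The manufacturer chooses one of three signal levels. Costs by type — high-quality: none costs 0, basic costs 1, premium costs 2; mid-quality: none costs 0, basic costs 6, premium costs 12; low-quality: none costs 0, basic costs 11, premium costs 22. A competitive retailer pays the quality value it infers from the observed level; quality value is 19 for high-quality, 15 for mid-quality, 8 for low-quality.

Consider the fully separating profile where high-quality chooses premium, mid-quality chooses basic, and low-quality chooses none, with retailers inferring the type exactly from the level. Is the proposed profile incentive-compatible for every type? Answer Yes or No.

Yes

Separating prices: premium → 19, basic → 15, none → 8.
high-quality (assigned premium): none: 8 − 0 = 8; basic: 15 − 1 = 14; premium: 19 − 2 = 17. high-quality stays.
mid-quality (assigned basic): none: 8 − 0 = 8; basic: 15 − 6 = 9; premium: 19 − 12 = 7. mid-quality stays.
low-quality (assigned none): none: 8 − 0 = 8; basic: 15 − 11 = 4; premium: 19 − 22 = -3. low-quality stays.
Every type prefers its assigned level; separation holds.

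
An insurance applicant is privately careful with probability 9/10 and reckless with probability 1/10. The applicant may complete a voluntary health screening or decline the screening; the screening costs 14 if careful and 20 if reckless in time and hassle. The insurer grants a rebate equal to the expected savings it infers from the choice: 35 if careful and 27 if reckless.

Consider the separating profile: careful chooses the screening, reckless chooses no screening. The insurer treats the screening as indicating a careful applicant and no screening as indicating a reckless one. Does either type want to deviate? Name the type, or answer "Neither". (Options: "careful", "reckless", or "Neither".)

The screening pays 35; no screening pays 27.
careful: assigned the screening, nets 35 − 14 = 21; deviating to no screening nets 27.
reckless: assigned no screening, nets 27; deviating to the screening nets 35 − 20 = 15.
The careful type gains 6 by deviating.

careful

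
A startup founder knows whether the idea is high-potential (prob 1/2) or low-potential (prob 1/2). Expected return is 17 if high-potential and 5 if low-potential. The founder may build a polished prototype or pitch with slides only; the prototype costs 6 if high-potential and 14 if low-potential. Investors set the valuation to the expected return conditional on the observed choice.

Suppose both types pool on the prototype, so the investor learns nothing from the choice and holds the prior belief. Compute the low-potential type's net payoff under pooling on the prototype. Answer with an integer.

Pooled valuation = 1/2·17 + 1/2·5 = 11.
low-potential pays cost 14 for the prototype, so net payoff = 11 − 14 = -3.

-3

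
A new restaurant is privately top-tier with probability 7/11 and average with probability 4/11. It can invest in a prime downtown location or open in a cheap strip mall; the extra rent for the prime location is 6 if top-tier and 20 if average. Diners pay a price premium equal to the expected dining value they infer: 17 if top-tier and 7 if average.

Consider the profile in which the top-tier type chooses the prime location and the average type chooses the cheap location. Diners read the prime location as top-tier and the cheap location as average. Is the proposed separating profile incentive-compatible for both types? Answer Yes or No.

Under these beliefs, the prime location earns price premium 17 and the cheap location earns price premium 7.
top-tier: the prime location nets 17 − 6 = 11; the cheap location nets 7. top-tier prefers the prime location.
average: the prime location nets 17 − 20 = -3; the cheap location nets 7. average prefers the cheap location.
Neither type deviates, so the separating profile is an equilibrium.

Yes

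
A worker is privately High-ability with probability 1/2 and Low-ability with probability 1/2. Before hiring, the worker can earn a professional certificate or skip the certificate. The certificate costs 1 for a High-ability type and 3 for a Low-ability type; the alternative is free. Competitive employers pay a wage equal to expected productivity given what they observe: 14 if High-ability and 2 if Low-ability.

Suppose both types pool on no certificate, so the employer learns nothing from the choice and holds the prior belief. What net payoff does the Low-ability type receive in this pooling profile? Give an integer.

Pooled wage = 1/2·14 + 1/2·2 = 8.
Low-ability pays no cost for no certificate, so net payoff = 8.

8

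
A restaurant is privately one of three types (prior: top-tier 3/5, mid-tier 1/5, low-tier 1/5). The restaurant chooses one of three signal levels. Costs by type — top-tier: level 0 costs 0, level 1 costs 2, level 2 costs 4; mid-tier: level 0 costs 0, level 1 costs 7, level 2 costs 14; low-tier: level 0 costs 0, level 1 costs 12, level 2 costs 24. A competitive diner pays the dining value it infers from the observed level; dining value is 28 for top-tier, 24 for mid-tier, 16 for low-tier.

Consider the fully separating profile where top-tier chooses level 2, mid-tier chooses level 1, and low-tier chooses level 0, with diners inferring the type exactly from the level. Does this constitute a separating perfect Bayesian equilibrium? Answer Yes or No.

Yes

Separating price premiums: level 2 → 28, level 1 → 24, level 0 → 16.
top-tier (assigned level 2): level 0: 16 − 0 = 16; level 1: 24 − 2 = 22; level 2: 28 − 4 = 24. top-tier stays.
mid-tier (assigned level 1): level 0: 16 − 0 = 16; level 1: 24 − 7 = 17; level 2: 28 − 14 = 14. mid-tier stays.
low-tier (assigned level 0): level 0: 16 − 0 = 16; level 1: 24 − 12 = 12; level 2: 28 − 24 = 4. low-tier stays.
Every type prefers its assigned level; separation holds.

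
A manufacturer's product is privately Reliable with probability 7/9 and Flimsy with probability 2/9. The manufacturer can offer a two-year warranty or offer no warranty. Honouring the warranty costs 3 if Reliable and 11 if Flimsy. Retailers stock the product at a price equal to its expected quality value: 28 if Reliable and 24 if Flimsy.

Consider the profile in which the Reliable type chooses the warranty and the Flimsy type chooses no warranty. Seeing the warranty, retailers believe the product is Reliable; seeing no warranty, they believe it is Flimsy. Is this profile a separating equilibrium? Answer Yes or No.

Under these beliefs, the warranty earns price 28 and no warranty earns price 24.
Reliable: the warranty nets 28 − 3 = 25; no warranty nets 24. Reliable prefers the warranty.
Flimsy: the warranty nets 28 − 11 = 17; no warranty nets 24. Flimsy prefers no warranty.
Neither type deviates, so the separating profile is an equilibrium.

Yes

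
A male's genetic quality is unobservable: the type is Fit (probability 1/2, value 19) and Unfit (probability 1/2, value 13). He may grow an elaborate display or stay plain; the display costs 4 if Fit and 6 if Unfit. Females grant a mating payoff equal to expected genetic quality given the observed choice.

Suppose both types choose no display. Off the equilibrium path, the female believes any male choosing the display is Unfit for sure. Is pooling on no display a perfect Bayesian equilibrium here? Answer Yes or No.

Yes

On path, the female holds the prior and pays 1/2·19 + 1/2·13 = 16. Off path (the display), believing Unfit, it pays 13.
Fit: no display nets 16; the display nets 13 − 4 = 9. Fit stays.
Unfit: no display nets 16; the display nets 13 − 6 = 7. Unfit stays.
No type deviates, so pooling is sustained.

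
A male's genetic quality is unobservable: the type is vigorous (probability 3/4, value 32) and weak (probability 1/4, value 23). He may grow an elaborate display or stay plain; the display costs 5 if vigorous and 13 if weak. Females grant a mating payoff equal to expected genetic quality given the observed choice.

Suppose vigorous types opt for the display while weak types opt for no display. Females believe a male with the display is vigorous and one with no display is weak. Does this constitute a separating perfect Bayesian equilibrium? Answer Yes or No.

Yes

Under these beliefs, the display earns mating payoff 32 and no display earns mating payoff 23.
vigorous: the display nets 32 − 5 = 27; no display nets 23. vigorous prefers the display.
weak: the display nets 32 − 13 = 19; no display nets 23. weak prefers no display.
Neither type deviates, so the separating profile is an equilibrium.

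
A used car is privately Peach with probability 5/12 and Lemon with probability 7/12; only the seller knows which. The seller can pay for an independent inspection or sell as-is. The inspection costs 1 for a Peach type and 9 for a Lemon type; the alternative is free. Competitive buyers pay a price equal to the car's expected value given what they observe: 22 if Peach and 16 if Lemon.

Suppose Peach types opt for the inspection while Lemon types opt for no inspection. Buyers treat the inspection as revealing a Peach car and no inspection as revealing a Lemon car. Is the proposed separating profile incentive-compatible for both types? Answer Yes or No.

Under these beliefs, the inspection earns price 22 and no inspection earns price 16.
Peach: the inspection nets 22 − 1 = 21; no inspection nets 16. Peach prefers the inspection.
Lemon: the inspection nets 22 − 9 = 13; no inspection nets 16. Lemon prefers no inspection.
Neither type deviates, so the separating profile is an equilibrium.

Yes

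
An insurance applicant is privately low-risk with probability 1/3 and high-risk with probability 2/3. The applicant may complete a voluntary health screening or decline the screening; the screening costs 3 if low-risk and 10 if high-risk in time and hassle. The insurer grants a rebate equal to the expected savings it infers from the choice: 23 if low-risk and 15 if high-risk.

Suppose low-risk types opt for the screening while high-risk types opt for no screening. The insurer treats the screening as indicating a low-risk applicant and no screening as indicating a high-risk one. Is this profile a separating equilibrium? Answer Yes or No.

Under these beliefs, the screening earns rebate 23 and no screening earns rebate 15.
low-risk: the screening nets 23 − 3 = 20; no screening nets 15. low-risk prefers the screening.
high-risk: the screening nets 23 − 10 = 13; no screening nets 15. high-risk prefers no screening.
Neither type deviates, so the separating profile is an equilibrium.

Yes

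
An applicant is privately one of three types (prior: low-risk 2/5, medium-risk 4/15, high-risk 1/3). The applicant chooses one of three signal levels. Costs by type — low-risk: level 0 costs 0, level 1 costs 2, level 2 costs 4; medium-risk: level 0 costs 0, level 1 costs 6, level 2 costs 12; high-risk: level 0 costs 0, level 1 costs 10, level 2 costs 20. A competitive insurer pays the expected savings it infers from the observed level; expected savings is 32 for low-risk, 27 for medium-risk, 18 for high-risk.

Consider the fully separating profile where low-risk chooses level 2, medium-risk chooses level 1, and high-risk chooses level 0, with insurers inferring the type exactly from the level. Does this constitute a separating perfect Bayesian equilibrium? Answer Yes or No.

Yes

Separating rebates: level 2 → 32, level 1 → 27, level 0 → 18.
low-risk (assigned level 2): level 0: 18 − 0 = 18; level 1: 27 − 2 = 25; level 2: 32 − 4 = 28. low-risk stays.
medium-risk (assigned level 1): level 0: 18 − 0 = 18; level 1: 27 − 6 = 21; level 2: 32 − 12 = 20. medium-risk stays.
high-risk (assigned level 0): level 0: 18 − 0 = 18; level 1: 27 − 10 = 17; level 2: 32 − 20 = 12. high-risk stays.
Every type prefers its assigned level; separation holds.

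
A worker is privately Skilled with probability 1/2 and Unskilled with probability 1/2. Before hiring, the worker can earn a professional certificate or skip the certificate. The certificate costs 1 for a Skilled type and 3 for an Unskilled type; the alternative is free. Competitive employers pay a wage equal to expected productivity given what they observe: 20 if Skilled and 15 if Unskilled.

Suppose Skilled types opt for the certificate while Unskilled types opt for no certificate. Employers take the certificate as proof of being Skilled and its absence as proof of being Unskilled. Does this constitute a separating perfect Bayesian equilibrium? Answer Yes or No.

No

Under these beliefs, the certificate earns wage 20 and no certificate earns wage 15.
Skilled: the certificate nets 20 − 1 = 19; no certificate nets 15. Skilled prefers the certificate.
Unskilled: the certificate nets 20 − 3 = 17; no certificate nets 15. Unskilled would deviate to the certificate.
Unskilled has a profitable deviation, so the profile is not an equilibrium.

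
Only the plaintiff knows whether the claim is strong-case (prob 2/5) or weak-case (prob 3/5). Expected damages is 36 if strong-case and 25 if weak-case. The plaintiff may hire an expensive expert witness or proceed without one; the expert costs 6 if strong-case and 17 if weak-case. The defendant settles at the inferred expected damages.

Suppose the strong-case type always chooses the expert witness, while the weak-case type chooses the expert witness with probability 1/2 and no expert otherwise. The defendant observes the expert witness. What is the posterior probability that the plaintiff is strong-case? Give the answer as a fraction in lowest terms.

P(the expert witness) = (2/5)·1 + (3/5)·(1/2) = 7/10.
By Bayes' rule, P(strong-case | the expert witness) = (2/5) / (7/10) = 4/7.

4/7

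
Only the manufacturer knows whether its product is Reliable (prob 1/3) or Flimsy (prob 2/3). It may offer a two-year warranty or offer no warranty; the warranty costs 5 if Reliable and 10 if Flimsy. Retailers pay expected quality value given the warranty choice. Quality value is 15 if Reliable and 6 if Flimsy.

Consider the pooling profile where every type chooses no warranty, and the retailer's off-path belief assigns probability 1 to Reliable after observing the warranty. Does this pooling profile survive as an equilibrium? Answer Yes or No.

On path, the retailer holds the prior and pays 1/3·15 + 2/3·6 = 9. Off path (the warranty), believing Reliable, it pays 15.
Reliable: no warranty nets 9; the warranty nets 15 − 5 = 10. Reliable would deviate.
Flimsy: no warranty nets 9; the warranty nets 15 − 10 = 5. Flimsy stays.
A type deviates, so pooling fails.

No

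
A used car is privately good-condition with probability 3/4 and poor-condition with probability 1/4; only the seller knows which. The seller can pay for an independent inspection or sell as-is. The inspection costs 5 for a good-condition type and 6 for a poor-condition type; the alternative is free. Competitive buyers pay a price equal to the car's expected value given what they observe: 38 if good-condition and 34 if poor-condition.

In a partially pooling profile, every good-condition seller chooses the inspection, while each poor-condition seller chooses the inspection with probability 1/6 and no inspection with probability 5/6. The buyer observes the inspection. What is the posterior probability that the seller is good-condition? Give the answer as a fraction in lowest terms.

P(the inspection) = (3/4)·1 + (1/4)·(1/6) = 19/24.
By Bayes' rule, P(good-condition | the inspection) = (3/4) / (19/24) = 18/19.

18/19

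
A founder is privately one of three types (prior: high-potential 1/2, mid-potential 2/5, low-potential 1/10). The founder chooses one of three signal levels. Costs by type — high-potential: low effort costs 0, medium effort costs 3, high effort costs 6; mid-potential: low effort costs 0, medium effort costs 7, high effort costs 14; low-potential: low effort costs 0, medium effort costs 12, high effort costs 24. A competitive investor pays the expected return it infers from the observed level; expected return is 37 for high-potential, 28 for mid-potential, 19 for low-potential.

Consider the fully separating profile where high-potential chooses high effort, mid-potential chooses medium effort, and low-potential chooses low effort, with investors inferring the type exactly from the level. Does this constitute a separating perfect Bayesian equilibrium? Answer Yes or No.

Separating valuations: high effort → 37, medium effort → 28, low effort → 19.
high-potential (assigned high effort): low effort: 19 − 0 = 19; medium effort: 28 − 3 = 25; high effort: 37 − 6 = 31. high-potential stays.
mid-potential (assigned medium effort): low effort: 19 − 0 = 19; medium effort: 28 − 7 = 21; high effort: 37 − 14 = 23. mid-potential prefers high effort.
low-potential (assigned low effort): low effort: 19 − 0 = 19; medium effort: 28 − 12 = 16; high effort: 37 − 24 = 13. low-potential stays.
At least one type deviates; the separating profile fails.

No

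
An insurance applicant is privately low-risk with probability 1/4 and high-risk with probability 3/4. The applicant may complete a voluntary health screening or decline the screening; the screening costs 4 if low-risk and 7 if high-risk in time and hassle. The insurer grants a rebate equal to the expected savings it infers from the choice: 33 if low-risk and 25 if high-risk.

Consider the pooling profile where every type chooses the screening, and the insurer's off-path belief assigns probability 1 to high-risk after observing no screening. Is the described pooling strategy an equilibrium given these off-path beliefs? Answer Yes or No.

No

On path, the insurer holds the prior and pays 1/4·33 + 3/4·25 = 27. Off path (no screening), believing high-risk, it pays 25.
low-risk: the screening nets 27 − 4 = 23; no screening nets 25. low-risk would deviate.
high-risk: the screening nets 27 − 7 = 20; no screening nets 25. high-risk would deviate.
A type deviates, so pooling fails.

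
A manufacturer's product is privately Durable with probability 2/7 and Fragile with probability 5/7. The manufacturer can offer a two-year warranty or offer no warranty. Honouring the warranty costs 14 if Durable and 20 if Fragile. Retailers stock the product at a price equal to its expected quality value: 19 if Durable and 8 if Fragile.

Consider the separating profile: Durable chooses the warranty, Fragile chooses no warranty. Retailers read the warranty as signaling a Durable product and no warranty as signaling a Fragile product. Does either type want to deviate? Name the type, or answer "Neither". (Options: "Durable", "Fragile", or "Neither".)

Durable

The warranty pays 19; no warranty pays 8.
Durable: assigned the warranty, nets 19 − 14 = 5; deviating to no warranty nets 8.
Fragile: assigned no warranty, nets 8; deviating to the warranty nets 19 − 20 = -1.
The Durable type gains 3 by deviating.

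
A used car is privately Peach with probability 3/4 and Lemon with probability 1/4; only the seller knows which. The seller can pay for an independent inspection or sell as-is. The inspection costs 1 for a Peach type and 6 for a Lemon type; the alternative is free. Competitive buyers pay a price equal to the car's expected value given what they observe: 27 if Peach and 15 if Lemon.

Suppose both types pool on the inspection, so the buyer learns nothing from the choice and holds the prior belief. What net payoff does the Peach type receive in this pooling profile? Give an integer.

23

Pooled price = 3/4·27 + 1/4·15 = 24.
Peach pays cost 1 for the inspection, so net payoff = 24 − 1 = 23.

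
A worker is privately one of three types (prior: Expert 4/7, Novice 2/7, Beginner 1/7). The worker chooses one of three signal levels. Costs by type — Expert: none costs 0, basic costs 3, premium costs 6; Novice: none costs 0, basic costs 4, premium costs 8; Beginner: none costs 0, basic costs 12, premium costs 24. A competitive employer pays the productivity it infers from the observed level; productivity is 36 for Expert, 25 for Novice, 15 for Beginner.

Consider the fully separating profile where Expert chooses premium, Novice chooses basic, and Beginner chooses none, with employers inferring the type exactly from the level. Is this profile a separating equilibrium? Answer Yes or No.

No

Separating wages: premium → 36, basic → 25, none → 15.
Expert (assigned premium): none: 15 − 0 = 15; basic: 25 − 3 = 22; premium: 36 − 6 = 30. Expert stays.
Novice (assigned basic): none: 15 − 0 = 15; basic: 25 − 4 = 21; premium: 36 − 8 = 28. Novice prefers premium.
Beginner (assigned none): none: 15 − 0 = 15; basic: 25 − 12 = 13; premium: 36 − 24 = 12. Beginner stays.
At least one type deviates; the separating profile fails.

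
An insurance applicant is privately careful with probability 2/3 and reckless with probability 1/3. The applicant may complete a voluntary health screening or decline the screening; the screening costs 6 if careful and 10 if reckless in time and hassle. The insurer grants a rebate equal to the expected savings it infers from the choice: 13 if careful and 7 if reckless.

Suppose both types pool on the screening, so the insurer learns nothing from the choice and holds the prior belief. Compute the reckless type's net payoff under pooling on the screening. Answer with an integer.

Pooled rebate = 2/3·13 + 1/3·7 = 11.
reckless pays cost 10 for the screening, so net payoff = 11 − 10 = 1.

1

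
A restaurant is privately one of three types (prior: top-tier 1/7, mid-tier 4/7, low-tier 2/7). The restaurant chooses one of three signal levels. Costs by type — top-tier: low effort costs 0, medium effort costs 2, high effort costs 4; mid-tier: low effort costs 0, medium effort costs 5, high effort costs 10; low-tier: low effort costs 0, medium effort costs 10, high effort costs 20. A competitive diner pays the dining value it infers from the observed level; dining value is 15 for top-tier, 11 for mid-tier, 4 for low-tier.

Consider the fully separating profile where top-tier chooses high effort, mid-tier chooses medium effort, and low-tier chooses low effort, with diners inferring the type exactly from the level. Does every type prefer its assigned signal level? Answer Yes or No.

Yes

Separating price premiums: high effort → 15, medium effort → 11, low effort → 4.
top-tier (assigned high effort): low effort: 4 − 0 = 4; medium effort: 11 − 2 = 9; high effort: 15 − 4 = 11. top-tier stays.
mid-tier (assigned medium effort): low effort: 4 − 0 = 4; medium effort: 11 − 5 = 6; high effort: 15 − 10 = 5. mid-tier stays.
low-tier (assigned low effort): low effort: 4 − 0 = 4; medium effort: 11 − 10 = 1; high effort: 15 − 20 = -5. low-tier stays.
Every type prefers its assigned level; separation holds.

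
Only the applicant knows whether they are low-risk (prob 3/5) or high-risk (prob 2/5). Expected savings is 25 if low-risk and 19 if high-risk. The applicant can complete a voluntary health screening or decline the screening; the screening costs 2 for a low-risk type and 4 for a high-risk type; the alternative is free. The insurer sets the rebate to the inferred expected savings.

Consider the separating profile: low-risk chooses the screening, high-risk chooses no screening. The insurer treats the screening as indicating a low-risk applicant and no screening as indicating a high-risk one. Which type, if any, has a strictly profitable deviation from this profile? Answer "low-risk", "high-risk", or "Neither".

The screening pays 25; no screening pays 19.
low-risk: assigned the screening, nets 25 − 2 = 23; deviating to no screening nets 19.
high-risk: assigned no screening, nets 19; deviating to the screening nets 25 − 4 = 21.
The high-risk type gains 2 by deviating.

high-risk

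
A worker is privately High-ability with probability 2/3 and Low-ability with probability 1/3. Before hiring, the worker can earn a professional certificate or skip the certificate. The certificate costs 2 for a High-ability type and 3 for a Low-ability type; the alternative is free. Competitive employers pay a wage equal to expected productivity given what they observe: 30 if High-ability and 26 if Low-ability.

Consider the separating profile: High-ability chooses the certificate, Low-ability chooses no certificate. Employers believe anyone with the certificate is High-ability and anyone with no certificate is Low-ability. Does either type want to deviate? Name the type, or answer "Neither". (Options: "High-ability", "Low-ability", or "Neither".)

Low-ability

The certificate pays 30; no certificate pays 26.
High-ability: assigned the certificate, nets 30 − 2 = 28; deviating to no certificate nets 26.
Low-ability: assigned no certificate, nets 26; deviating to the certificate nets 30 − 3 = 27.
The Low-ability type gains 1 by deviating.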